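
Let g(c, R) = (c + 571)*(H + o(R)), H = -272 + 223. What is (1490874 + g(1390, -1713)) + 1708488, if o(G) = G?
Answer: -255920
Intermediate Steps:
H = -49
g(c, R) = (-49 + R)*(571 + c) (g(c, R) = (c + 571)*(-49 + R) = (571 + c)*(-49 + R) = (-49 + R)*(571 + c))
(1490874 + g(1390, -1713)) + 1708488 = (1490874 + (-27979 - 49*1390 + 571*(-1713) - 1713*1390)) + 1708488 = (1490874 + (-27979 - 68110 - 978123 - 2381070)) + 1708488 = (1490874 - 3455282) + 1708488 = -1964408 + 1708488 = -255920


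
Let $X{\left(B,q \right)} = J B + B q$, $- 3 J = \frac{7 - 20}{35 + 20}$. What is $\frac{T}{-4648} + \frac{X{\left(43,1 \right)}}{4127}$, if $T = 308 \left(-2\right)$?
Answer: $\frac{8125787}{56519265} \approx 0.14377$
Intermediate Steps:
$J = \frac{13}{165}$ ($J = - \frac{\left(7 - 20\right) \frac{1}{35 + 20}}{3} = - \frac{\left(-13\right) \frac{1}{55}}{3} = \left(- \frac{1}{3}\right) \left(- \frac{13}{55}\right) = \frac{13}{165} \approx 0.078788$)
$T = -616$
$X{\left(B,q \right)} = \frac{13 B}{165} + B q$
$\frac{T}{-4648} + \frac{X{\left(43,1 \right)}}{4127} = - \frac{616}{-4648} + \frac{\frac{1}{165} \cdot 43 \left(13 + 165 \cdot 1\right)}{4127} = \left(-616\right) \left(- \frac{1}{4648}\right) + \frac{1}{165} \cdot 43 \left(13 + 165\right) \frac{1}{4127} = \frac{11}{83} + \frac{1}{165} \cdot 43 \cdot 178 \cdot \frac{1}{4127} = \frac{11}{83} + \frac{7654}{165} \cdot \frac{1}{4127} = \frac{11}{83} + \frac{7654}{680955} = \frac{8125787}{56519265}$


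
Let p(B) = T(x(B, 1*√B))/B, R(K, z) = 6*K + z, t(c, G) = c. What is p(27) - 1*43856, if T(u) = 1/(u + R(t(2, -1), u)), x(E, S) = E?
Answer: -78151391/1782 ≈ -43856.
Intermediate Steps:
R(K, z) = z + 6*K
T(u) = 1/(12 + 2*u) (T(u) = 1/(u + (u + 6*2)) = 1/(u + (u + 12)) = 1/(u + (12 + u)) = 1/(12 + 2*u))
p(B) = 1/(2*B*(6 + B)) (p(B) = (1/(2*(6 + B)))/B = 1/(2*B*(6 + B)))
p(27) - 1*43856 = (½)/(27*(6 + 27)) - 1*43856 = (½)*(1/27)/33 - 43856 = (½)*(1/27)*(1/33) - 43856 = 1/1782 - 43856 = -78151391/1782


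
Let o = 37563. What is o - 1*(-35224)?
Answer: 72787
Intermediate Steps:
o - 1*(-35224) = 37563 - 1*(-35224) = 37563 + 35224 = 72787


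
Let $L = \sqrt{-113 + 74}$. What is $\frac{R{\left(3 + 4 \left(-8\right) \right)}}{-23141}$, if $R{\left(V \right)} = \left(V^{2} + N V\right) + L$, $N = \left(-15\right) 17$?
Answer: $- \frac{8236}{23141} - \frac{i \sqrt{39}}{23141} \approx -0.35591 - 0.00026987 i$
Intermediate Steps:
$N = -255$
$L = i \sqrt{39}$ ($L = \sqrt{-39} = i \sqrt{39} \approx 6.245 i$)
$R{\left(V \right)} = V^{2} - 255 V + i \sqrt{39}$ ($R{\left(V \right)} = \left(V^{2} - 255 V\right) + i \sqrt{39} = V^{2} - 255 V + i \sqrt{39}$)
$\frac{R{\left(3 + 4 \left(-8\right) \right)}}{-23141} = \frac{\left(3 + 4 \left(-8\right)\right)^{2} - 255 \left(3 + 4 \left(-8\right)\right) + i \sqrt{39}}{-23141} = \left(\left(3 - 32\right)^{2} - 255 \left(3 - 32\right) + i \sqrt{39}\right) \left(- \frac{1}{23141}\right) = \left(\left(-29\right)^{2} - -7395 + i \sqrt{39}\right) \left(- \frac{1}{23141}\right) = \left(841 + 7395 + i \sqrt{39}\right) \left(- \frac{1}{23141}\right) = \left(8236 + i \sqrt{39}\right) \left(- \frac{1}{23141}\right) = - \frac{8236}{23141} - \frac{i \sqrt{39}}{23141}$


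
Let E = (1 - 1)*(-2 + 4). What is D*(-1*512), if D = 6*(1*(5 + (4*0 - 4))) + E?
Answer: -3072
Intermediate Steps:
E = 0 (E = 0*2 = 0)
D = 6 (D = 6*(1*(5 + (4*0 - 4))) + 0 = 6*(1*(5 + (0 - 4))) + 0 = 6*(1*(5 - 4)) + 0 = 6*(1*1) + 0 = 6*1 + 0 = 6 + 0 = 6)
D*(-1*512) = 6*(-1*512) = 6*(-512) = -3072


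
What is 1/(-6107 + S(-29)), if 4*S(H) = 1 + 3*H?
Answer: -2/12257 ≈ -0.00016317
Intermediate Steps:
S(H) = ¼ + 3*H/4 (S(H) = (1 + 3*H)/4 = ¼ + 3*H/4)
1/(-6107 + S(-29)) = 1/(-6107 + (¼ + (¾)*(-29))) = 1/(-6107 + (¼ - 87/4)) = 1/(-6107 - 43/2) = 1/(-12257/2) = -2/12257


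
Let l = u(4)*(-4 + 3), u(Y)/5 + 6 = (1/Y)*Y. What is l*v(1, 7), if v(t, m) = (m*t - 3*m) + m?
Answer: -175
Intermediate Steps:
v(t, m) = -2*m + m*t (v(t, m) = (-3*m + m*t) + m = -2*m + m*t)
u(Y) = -25 (u(Y) = -30 + 5*((1/Y)*Y) = -30 + 5*(Y/Y) = -30 + 5*1 = -30 + 5 = -25)
l = 25 (l = -25*(-4 + 3) = -25*(-1) = 25)
l*v(1, 7) = 25*(7*(-2 + 1)) = 25*(7*(-1)) = 25*(-7) = -175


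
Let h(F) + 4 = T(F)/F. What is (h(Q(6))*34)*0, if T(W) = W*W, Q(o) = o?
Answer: 0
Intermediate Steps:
T(W) = W**2
h(F) = -4 + F (h(F) = -4 + F**2/F = -4 + F)
(h(Q(6))*34)*0 = ((-4 + 6)*34)*0 = (2*34)*0 = 68*0 = 0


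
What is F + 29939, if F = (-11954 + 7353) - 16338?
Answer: 9000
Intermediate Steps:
F = -20939 (F = -4601 - 16338 = -20939)
F + 29939 = -20939 + 29939 = 9000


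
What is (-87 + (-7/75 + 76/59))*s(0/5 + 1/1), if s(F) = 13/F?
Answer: -4935944/4425 ≈ -1115.5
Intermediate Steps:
(-87 + (-7/75 + 76/59))*s(0/5 + 1/1) = (-87 + (-7/75 + 76/59))*(13/(0/5 + 1/1)) = (-87 + (-7*1/75 + 76*(1/59)))*(13/(0*(1/5) + 1*1)) = (-87 + (-7/75 + 76/59))*(13/(0 + 1)) = (-87 + 5287/4425)*(13/1) = -4935944/4425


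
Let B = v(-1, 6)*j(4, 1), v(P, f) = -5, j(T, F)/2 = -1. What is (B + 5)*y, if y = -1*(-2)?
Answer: 30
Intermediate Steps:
j(T, F) = -2 (j(T, F) = 2*(-1) = -2)
y = 2
B = 10 (B = -5*(-2) = 10)
(B + 5)*y = (10 + 5)*2 = 15*2 = 30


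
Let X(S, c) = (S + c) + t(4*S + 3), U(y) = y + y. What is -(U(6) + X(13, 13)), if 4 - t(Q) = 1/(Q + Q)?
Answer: -4619/110 ≈ -41.991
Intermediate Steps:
t(Q) = 4 - 1/(2*Q) (t(Q) = 4 - 1/(Q + Q) = 4 - 1/(2*Q))
U(y) = 2*y
X(S, c) = 4 + S + c - 1/(2*(3 + 4*S)) (X(S, c) = (S + c) + (4 - 1/(2*(4*S + 3))) = (S + c) + (4 - 1/(2*(3 + 4*S))) = 4 + S + c - 1/(2*(3 + 4*S)))
-(U(6) + X(13, 13)) = -(2*6 + (-1 + 2*(3 + 4*13)*(4 + 13 + 13))/(2*(3 + 4*13))) = -(12 + (-1 + 2*(3 + 52)*30)/(2*(3 + 52))) = -(12 + (½)*(-1 + 2*55*30)/55) = -(12 + (½)*(1/55)*(-1 + 3300)) = -(12 + (½)*(1/55)*3299) = -(12 + 3299/110) = -1*4619/110 = -4619/110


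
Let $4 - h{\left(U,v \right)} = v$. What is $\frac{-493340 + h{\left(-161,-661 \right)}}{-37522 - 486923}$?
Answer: $\frac{32845}{34963} \approx 0.93942$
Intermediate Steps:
$h{\left(U,v \right)} = 4 - v$
$\frac{-493340 + h{\left(-161,-661 \right)}}{-37522 - 486923} = \frac{-493340 + \left(4 - -661\right)}{-37522 - 486923} = \frac{-493340 + \left(4 + 661\right)}{-524445} = \left(-493340 + 665\right) \left(- \frac{1}{524445}\right) = \left(-492675\right) \left(- \frac{1}{524445}\right) = \frac{32845}{34963}$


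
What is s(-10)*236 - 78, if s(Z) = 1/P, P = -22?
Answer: -976/11 ≈ -88.727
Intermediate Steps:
s(Z) = -1/22 (s(Z) = 1/(-22) = -1/22)
s(-10)*236 - 78 = -1/22*236 - 78 = -118/11 - 78 = -976/11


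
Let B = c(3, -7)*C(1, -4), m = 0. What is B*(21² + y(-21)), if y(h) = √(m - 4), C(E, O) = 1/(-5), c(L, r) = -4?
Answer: 1764/5 + 8*I/5 ≈ 352.8 + 1.6*I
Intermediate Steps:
C(E, O) = -⅕
y(h) = 2*I (y(h) = √(0 - 4) = √(-4) = 2*I)
B = ⅘ (B = -4*(-⅕) = ⅘ ≈ 0.80000)
B*(21² + y(-21)) = 4*(21² + 2*I)/5 = 4*(441 + 2*I)/5 = 1764/5 + 8*I/5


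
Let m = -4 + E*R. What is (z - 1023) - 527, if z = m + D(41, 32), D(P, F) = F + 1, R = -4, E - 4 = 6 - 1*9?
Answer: -1525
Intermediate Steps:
E = 1 (E = 4 + (6 - 1*9) = 4 + (6 - 9) = 4 - 3 = 1)
D(P, F) = 1 + F
m = -8 (m = -4 + 1*(-4) = -4 - 4 = -8)
z = 25 (z = -8 + (1 + 32) = -8 + 33 = 25)
(z - 1023) - 527 = (25 - 1023) - 527 = -998 - 527 = -1525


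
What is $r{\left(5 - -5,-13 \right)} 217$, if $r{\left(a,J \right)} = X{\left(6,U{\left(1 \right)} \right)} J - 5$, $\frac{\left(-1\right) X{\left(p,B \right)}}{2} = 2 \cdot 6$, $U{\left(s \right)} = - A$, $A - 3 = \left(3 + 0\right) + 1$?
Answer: $66619$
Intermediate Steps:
$A = 7$ ($A = 3 + \left(\left(3 + 0\right) + 1\right) = 3 + \left(3 + 1\right) = 3 + 4 = 7$)
$U{\left(s \right)} = -7$ ($U{\left(s \right)} = \left(-1\right) 7 = -7$)
$X{\left(p,B \right)} = -24$ ($X{\left(p,B \right)} = - 2 \cdot 2 \cdot 6 = \left(-2\right) 12 = -24$)
$r{\left(a,J \right)} = -5 - 24 J$ ($r{\left(a,J \right)} = - 24 J - 5 = -5 - 24 J$)
$r{\left(5 - -5,-13 \right)} 217 = \left(-5 - -312\right) 217 = \left(-5 + 312\right) 217 = 307 \cdot 217 = 66619$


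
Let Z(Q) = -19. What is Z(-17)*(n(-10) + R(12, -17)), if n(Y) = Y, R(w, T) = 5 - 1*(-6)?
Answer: -19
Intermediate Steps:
R(w, T) = 11 (R(w, T) = 5 + 6 = 11)
Z(-17)*(n(-10) + R(12, -17)) = -19*(-10 + 11) = -19*1 = -19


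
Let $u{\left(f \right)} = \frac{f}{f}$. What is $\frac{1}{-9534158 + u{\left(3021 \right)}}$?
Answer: $- \frac{1}{9534157} \approx -1.0489 \cdot 10^{-7}$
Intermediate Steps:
$u{\left(f \right)} = 1$
$\frac{1}{-9534158 + u{\left(3021 \right)}} = \frac{1}{-9534158 + 1} = \frac{1}{-9534157} = - \frac{1}{9534157}$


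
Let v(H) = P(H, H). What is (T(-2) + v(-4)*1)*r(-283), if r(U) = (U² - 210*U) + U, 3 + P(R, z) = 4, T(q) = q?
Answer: -139236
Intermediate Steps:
P(R, z) = 1 (P(R, z) = -3 + 4 = 1)
v(H) = 1
r(U) = U² - 209*U
(T(-2) + v(-4)*1)*r(-283) = (-2 + 1*1)*(-283*(-209 - 283)) = (-2 + 1)*(-283*(-492)) = -1*139236 = -139236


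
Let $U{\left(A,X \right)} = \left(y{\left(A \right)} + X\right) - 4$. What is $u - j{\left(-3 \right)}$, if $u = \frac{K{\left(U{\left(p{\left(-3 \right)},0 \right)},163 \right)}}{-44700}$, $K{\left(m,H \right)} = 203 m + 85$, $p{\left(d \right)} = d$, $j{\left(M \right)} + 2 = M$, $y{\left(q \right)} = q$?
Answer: $\frac{56209}{11175} \approx 5.0299$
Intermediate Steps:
$j{\left(M \right)} = -2 + M$
$U{\left(A,X \right)} = -4 + A + X$ ($U{\left(A,X \right)} = \left(A + X\right) - 4 = -4 + A + X$)
$K{\left(m,H \right)} = 85 + 203 m$
$u = \frac{334}{11175}$ ($u = \frac{85 + 203 \left(-4 - 3 + 0\right)}{-44700} = \left(85 + 203 \left(-7\right)\right) \left(- \frac{1}{44700}\right) = \left(85 - 1421\right) \left(- \frac{1}{44700}\right) = \left(-1336\right) \left(- \frac{1}{44700}\right) = \frac{334}{11175} \approx 0.029888$)
$u - j{\left(-3 \right)} = \frac{334}{11175} - \left(-2 - 3\right) = \frac{334}{11175} - -5 = \frac{334}{11175} + 5 = \frac{56209}{11175}$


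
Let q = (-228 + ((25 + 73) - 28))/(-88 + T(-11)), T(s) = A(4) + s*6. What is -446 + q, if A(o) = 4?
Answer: -33371/75 ≈ -444.95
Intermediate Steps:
T(s) = 4 + 6*s (T(s) = 4 + s*6 = 4 + 6*s)
q = 79/75 (q = (-228 + ((25 + 73) - 28))/(-88 + (4 + 6*(-11))) = (-228 + (98 - 28))/(-88 + (4 - 66)) = (-228 + 70)/(-88 - 62) = -158/(-150) = -158*(-1/150) = 79/75 ≈ 1.0533)
-446 + q = -446 + 79/75 = -33371/75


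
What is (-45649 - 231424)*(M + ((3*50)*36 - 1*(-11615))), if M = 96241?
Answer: -31380179688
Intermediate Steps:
(-45649 - 231424)*(M + ((3*50)*36 - 1*(-11615))) = (-45649 - 231424)*(96241 + ((3*50)*36 - 1*(-11615))) = -277073*(96241 + (150*36 + 11615)) = -277073*(96241 + (5400 + 11615)) = -277073*(96241 + 17015) = -277073*113256 = -31380179688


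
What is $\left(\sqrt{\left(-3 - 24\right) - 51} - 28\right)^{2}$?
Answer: $\left(28 - i \sqrt{78}\right)^{2} \approx 706.0 - 494.58 i$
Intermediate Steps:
$\left(\sqrt{\left(-3 - 24\right) - 51} - 28\right)^{2} = \left(\sqrt{-27 - 51} - 28\right)^{2} = \left(\sqrt{-78} - 28\right)^{2} = \left(i \sqrt{78} - 28\right)^{2} = \left(-28 + i \sqrt{78}\right)^{2}$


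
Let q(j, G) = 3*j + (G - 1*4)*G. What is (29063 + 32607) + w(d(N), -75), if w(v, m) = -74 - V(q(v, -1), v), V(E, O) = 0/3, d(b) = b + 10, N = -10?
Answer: 61596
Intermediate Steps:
d(b) = 10 + b
q(j, G) = 3*j + G*(-4 + G) (q(j, G) = 3*j + (G - 4)*G = 3*j + (-4 + G)*G = 3*j + G*(-4 + G))
V(E, O) = 0 (V(E, O) = 0*(⅓) = 0)
w(v, m) = -74 (w(v, m) = -74 - 1*0 = -74 + 0 = -74)
(29063 + 32607) + w(d(N), -75) = (29063 + 32607) - 74 = 61670 - 74 = 61596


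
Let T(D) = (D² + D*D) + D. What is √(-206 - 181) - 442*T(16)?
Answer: -233376 + 3*I*√43 ≈ -2.3338e+5 + 19.672*I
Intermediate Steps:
T(D) = D + 2*D² (T(D) = (D² + D²) + D = 2*D² + D = D + 2*D²)
√(-206 - 181) - 442*T(16) = √(-206 - 181) - 7072*(1 + 2*16) = √(-387) - 7072*(1 + 32) = 3*I*√43 - 7072*33 = 3*I*√43 - 442*528 = 3*I*√43 - 233376 = -233376 + 3*I*√43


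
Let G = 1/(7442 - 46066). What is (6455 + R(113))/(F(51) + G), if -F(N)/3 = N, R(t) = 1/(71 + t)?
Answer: -5734316988/135917879 ≈ -42.190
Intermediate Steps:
F(N) = -3*N
G = -1/38624 (G = 1/(-38624) = -1/38624 ≈ -2.5891e-5)
(6455 + R(113))/(F(51) + G) = (6455 + 1/(71 + 113))/(-3*51 - 1/38624) = (6455 + 1/184)/(-153 - 1/38624) = (6455 + 1/184)/(-5909473/38624) = (1187721/184)*(-38624/5909473) = -5734316988/135917879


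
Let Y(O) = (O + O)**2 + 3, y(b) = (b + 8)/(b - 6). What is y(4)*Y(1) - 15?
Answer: -57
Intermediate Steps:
y(b) = (8 + b)/(-6 + b)
Y(O) = 3 + 4*O**2 (Y(O) = (2*O)**2 + 3 = 4*O**2 + 3 = 3 + 4*O**2)
y(4)*Y(1) - 15 = ((8 + 4)/(-6 + 4))*(3 + 4*1**2) - 15 = (12/(-2))*(3 + 4*1) - 15 = (-1/2*12)*(3 + 4) - 15 = -6*7 - 15 = -42 - 15 = -57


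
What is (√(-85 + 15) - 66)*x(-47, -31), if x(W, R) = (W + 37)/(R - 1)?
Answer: -165/8 + 5*I*√70/16 ≈ -20.625 + 2.6146*I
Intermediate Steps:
x(W, R) = (37 + W)/(-1 + R)
(√(-85 + 15) - 66)*x(-47, -31) = (√(-85 + 15) - 66)*((37 - 47)/(-1 - 31)) = (√(-70) - 66)*(-10/(-32)) = (I*√70 - 66)*(-1/32*(-10)) = (-66 + I*√70)*(5/16) = -165/8 + 5*I*√70/16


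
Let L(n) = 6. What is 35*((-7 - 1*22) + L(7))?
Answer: -805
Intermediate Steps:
35*((-7 - 1*22) + L(7)) = 35*((-7 - 1*22) + 6) = 35*((-7 - 22) + 6) = 35*(-29 + 6) = 35*(-23) = -805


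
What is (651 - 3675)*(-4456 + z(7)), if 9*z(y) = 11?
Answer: 13471248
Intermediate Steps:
z(y) = 11/9 (z(y) = (⅑)*11 = 11/9)
(651 - 3675)*(-4456 + z(7)) = (651 - 3675)*(-4456 + 11/9) = -3024*(-40093/9) = 13471248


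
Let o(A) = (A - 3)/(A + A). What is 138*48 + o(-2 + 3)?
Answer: 6623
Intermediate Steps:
o(A) = (-3 + A)/(2*A) (o(A) = (-3 + A)/((2*A)) = (-3 + A)*(1/(2*A)) = (-3 + A)/(2*A))
138*48 + o(-2 + 3) = 138*48 + (-3 + (-2 + 3))/(2*(-2 + 3)) = 6624 + (1/2)*(-3 + 1)/1 = 6624 + (1/2)*1*(-2) = 6624 - 1 = 6623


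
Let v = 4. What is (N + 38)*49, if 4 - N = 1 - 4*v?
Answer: 2793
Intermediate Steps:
N = 19 (N = 4 - (1 - 4*4) = 4 - (1 - 16) = 4 - 1*(-15) = 4 + 15 = 19)
(N + 38)*49 = (19 + 38)*49 = 57*49 = 2793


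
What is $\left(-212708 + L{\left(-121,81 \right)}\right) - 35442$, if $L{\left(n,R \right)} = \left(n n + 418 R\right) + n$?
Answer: $-199772$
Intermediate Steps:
$L{\left(n,R \right)} = n + n^{2} + 418 R$ ($L{\left(n,R \right)} = \left(n^{2} + 418 R\right) + n = n + n^{2} + 418 R$)
$\left(-212708 + L{\left(-121,81 \right)}\right) - 35442 = \left(-212708 + \left(-121 + \left(-121\right)^{2} + 418 \cdot 81\right)\right) - 35442 = \left(-212708 + \left(-121 + 14641 + 33858\right)\right) - 35442 = \left(-212708 + 48378\right) - 35442 = -164330 - 35442 = -199772$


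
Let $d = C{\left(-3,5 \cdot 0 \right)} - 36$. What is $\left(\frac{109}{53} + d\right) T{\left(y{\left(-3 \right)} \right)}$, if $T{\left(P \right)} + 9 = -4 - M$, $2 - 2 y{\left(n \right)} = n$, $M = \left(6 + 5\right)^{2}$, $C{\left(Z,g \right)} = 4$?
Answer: $\frac{212658}{53} \approx 4012.4$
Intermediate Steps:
$M = 121$ ($M = 11^{2} = 121$)
$y{\left(n \right)} = 1 - \frac{n}{2}$
$d = -32$ ($d = 4 - 36 = -32$)
$T{\left(P \right)} = -134$ ($T{\left(P \right)} = -9 - 125 = -134$)
$\left(\frac{109}{53} + d\right) T{\left(y{\left(-3 \right)} \right)} = \left(\frac{109}{53} - 32\right) \left(-134\right) = \left(- \frac{1587}{53}\right) \left(-134\right) = \frac{212658}{53}$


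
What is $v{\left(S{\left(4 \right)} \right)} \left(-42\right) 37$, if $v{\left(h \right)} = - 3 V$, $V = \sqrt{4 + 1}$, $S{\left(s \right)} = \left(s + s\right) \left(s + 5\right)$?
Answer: $4662 \sqrt{5} \approx 10425.0$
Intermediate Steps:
$S{\left(s \right)} = 2 s \left(5 + s\right)$
$V = \sqrt{5} \approx 2.2361$
$v{\left(h \right)} = - 3 \sqrt{5}$
$v{\left(S{\left(4 \right)} \right)} \left(-42\right) 37 = - 3 \sqrt{5} \left(-42\right) 37 = 126 \sqrt{5} \cdot 37 = 4662 \sqrt{5}$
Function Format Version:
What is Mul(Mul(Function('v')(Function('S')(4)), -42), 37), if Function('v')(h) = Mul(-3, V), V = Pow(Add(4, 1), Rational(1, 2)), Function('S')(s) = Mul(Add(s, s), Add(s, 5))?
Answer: Mul(4662, Pow(5, Rational(1, 2))) ≈ 10425.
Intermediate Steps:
Function('S')(s) = Mul(2, s, Add(5, s)) (Function('S')(s) = Mul(Mul(2, s), Add(5, s)) = Mul(2, s, Add(5, s)))
V = Pow(5, Rational(1, 2)) ≈ 2.2361
Function('v')(h) = Mul(-3, Pow(5, Rational(1, 2)))
Mul(Mul(Function('v')(Function('S')(4)), -42), 37) = Mul(Mul(Mul(-3, Pow(5, Rational(1, 2))), -42), 37) = Mul(Mul(126, Pow(5, Rational(1, 2))), 37) = Mul(4662, Pow(5, Rational(1, 2)))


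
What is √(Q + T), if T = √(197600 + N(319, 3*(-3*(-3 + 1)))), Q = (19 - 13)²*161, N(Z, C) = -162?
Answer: √(5796 + √197438) ≈ 78.996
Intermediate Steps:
Q = 5796 (Q = 6²*161 = 36*161 = 5796)
T = √197438 (T = √(197600 - 162) = √197438 ≈ 444.34)
√(Q + T) = √(5796 + √197438)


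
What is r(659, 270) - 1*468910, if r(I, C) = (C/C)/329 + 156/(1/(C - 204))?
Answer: -150884005/329 ≈ -4.5861e+5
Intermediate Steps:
r(I, C) = -10470095/329 + 156*C (r(I, C) = 1*(1/329) + 156/(1/(-204 + C)) = 1/329 + 156*(-204 + C) = 1/329 + (-31824 + 156*C) = -10470095/329 + 156*C)
r(659, 270) - 1*468910 = (-10470095/329 + 156*270) - 1*468910 = (-10470095/329 + 42120) - 468910 = 3387385/329 - 468910 = -150884005/329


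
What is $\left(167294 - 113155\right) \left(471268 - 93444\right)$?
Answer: $20455013536$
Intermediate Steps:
$\left(167294 - 113155\right) \left(471268 - 93444\right) = 54139 \left(471268 + \left(-128765 + 35321\right)\right) = 54139 \left(471268 - 93444\right) = 54139 \cdot 377824 = 20455013536$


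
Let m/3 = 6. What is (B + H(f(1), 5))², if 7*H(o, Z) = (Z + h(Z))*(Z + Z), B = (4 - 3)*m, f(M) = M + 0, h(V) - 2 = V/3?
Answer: 407044/441 ≈ 923.00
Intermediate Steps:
m = 18 (m = 3*6 = 18)
h(V) = 2 + V/3
f(M) = M
B = 18 (B = (4 - 3)*18 = 1*18 = 18)
H(o, Z) = 2*Z*(2 + 4*Z/3)/7 (H(o, Z) = ((Z + (2 + Z/3))*(Z + Z))/7 = ((2 + 4*Z/3)*(2*Z))/7 = (2*Z*(2 + 4*Z/3))/7 = 2*Z*(2 + 4*Z/3)/7)
(B + H(f(1), 5))² = (18 + (4/21)*5*(3 + 2*5))² = (18 + (4/21)*5*(3 + 10))² = (18 + (4/21)*5*13)² = (18 + 260/21)² = (638/21)² = 407044/441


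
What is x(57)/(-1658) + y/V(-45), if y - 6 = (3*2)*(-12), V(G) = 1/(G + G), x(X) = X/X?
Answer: 9848519/1658 ≈ 5940.0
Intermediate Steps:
x(X) = 1
V(G) = 1/(2*G)
y = -66 (y = 6 + (3*2)*(-12) = 6 + 6*(-12) = 6 - 72 = -66)
x(57)/(-1658) + y/V(-45) = 1/(-1658) - 66/((½)/(-45)) = 1*(-1/1658) - 66/((½)*(-1/45)) = -1/1658 - 66/(-1/90) = -1/1658 - 66*(-90) = -1/1658 + 5940 = 9848519/1658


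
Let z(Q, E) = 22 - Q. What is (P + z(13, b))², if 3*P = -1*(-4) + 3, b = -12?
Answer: 1156/9 ≈ 128.44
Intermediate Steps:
P = 7/3 (P = (-1*(-4) + 3)/3 = (4 + 3)/3 = (⅓)*7 = 7/3 ≈ 2.3333)
(P + z(13, b))² = (7/3 + (22 - 1*13))² = (7/3 + (22 - 13))² = (7/3 + 9)² = (34/3)² = 1156/9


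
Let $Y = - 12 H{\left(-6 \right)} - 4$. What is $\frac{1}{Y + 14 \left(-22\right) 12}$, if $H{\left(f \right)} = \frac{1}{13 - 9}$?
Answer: $- \frac{1}{3703} \approx -0.00027005$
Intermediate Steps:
$H{\left(f \right)} = \frac{1}{4}$
$Y = -7$ ($Y = \left(-12\right) \frac{1}{4} - 4 = -3 - 4 = -7$)
$\frac{1}{Y + 14 \left(-22\right) 12} = \frac{1}{-7 + 14 \left(-22\right) 12} = \frac{1}{-7 - 3696} = \frac{1}{-3703} = - \frac{1}{3703}$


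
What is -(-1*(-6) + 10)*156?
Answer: -2496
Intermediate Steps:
-(-1*(-6) + 10)*156 = -(6 + 10)*156 = -16*156 = -1*2496 = -2496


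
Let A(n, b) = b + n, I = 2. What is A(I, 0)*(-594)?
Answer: -1188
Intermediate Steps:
A(I, 0)*(-594) = (0 + 2)*(-594) = 2*(-594) = -1188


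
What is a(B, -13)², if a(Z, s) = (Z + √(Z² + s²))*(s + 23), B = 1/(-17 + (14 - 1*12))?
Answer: 152108/9 - 8*√38026/9 ≈ 16728.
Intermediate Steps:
B = -1/15 (B = 1/(-17 + (14 - 12)) = 1/(-17 + 2) = 1/(-15) = -1/15 ≈ -0.066667)
a(Z, s) = (23 + s)*(Z + √(Z² + s²)) (a(Z, s) = (Z + √(Z² + s²))*(23 + s) = (23 + s)*(Z + √(Z² + s²)))
a(B, -13)² = (23*(-1/15) + 23*√((-1/15)² + (-13)²) - 1/15*(-13) - 13*√((-1/15)² + (-13)²))² = (-23/15 + 23*√(1/225 + 169) + 13/15 - 13*√(1/225 + 169))² = (-23/15 + 23*√(38026/225) + 13/15 - 13*√38026/15)² = (-23/15 + 23*(√38026/15) + 13/15 - 13*√38026/15)² = (-23/15 + 23*√38026/15 + 13/15 - 13*√38026/15)² = (-⅔ + 2*√38026/3)²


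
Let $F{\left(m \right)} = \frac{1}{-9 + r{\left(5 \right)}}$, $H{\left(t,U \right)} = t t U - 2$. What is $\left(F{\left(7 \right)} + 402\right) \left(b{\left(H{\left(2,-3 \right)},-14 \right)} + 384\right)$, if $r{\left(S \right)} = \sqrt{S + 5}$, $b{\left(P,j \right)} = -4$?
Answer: $\frac{10842540}{71} - \frac{380 \sqrt{10}}{71} \approx 1.527 \cdot 10^{5}$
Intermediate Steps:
$H{\left(t,U \right)} = -2 + U t^{2}$ ($H{\left(t,U \right)} = t^{2} U - 2 = U t^{2} - 2 = -2 + U t^{2}$)
$r{\left(S \right)} = \sqrt{5 + S}$
$F{\left(m \right)} = \frac{1}{-9 + \sqrt{10}}$ ($F{\left(m \right)} = \frac{1}{-9 + \sqrt{5 + 5}} = \frac{1}{-9 + \sqrt{10}}$)
$\left(F{\left(7 \right)} + 402\right) \left(b{\left(H{\left(2,-3 \right)},-14 \right)} + 384\right) = \left(\left(- \frac{9}{71} - \frac{\sqrt{10}}{71}\right) + 402\right) \left(-4 + 384\right) = \left(\frac{28533}{71} - \frac{\sqrt{10}}{71}\right) 380 = \frac{10842540}{71} - \frac{380 \sqrt{10}}{71}$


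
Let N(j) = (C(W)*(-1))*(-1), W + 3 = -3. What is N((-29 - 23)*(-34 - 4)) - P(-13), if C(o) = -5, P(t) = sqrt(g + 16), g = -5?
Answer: -5 - sqrt(11) ≈ -8.3166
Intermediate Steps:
W = -6 (W = -3 - 3 = -6)
P(t) = sqrt(11) (P(t) = sqrt(-5 + 16) = sqrt(11))
N(j) = -5 (N(j) = -5*(-1)*(-1) = 5*(-1) = -5)
N((-29 - 23)*(-34 - 4)) - P(-13) = -5 - sqrt(11)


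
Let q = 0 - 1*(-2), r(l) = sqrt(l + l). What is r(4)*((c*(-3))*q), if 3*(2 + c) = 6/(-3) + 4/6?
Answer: 88*sqrt(2)/3 ≈ 41.484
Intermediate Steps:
r(l) = sqrt(2)*sqrt(l) (r(l) = sqrt(2*l) = sqrt(2)*sqrt(l))
q = 2 (q = 0 + 2 = 2)
c = -22/9 (c = -2 + (6/(-3) + 4/6)/3 = -2 + (6*(-1/3) + 4*(1/6))/3 = -2 + (-2 + 2/3)/3 = -2 + (1/3)*(-4/3) = -2 - 4/9 = -22/9 ≈ -2.4444)
r(4)*((c*(-3))*q) = (sqrt(2)*sqrt(4))*(-22/9*(-3)*2) = (sqrt(2)*2)*((22/3)*2) = (2*sqrt(2))*(44/3) = 88*sqrt(2)/3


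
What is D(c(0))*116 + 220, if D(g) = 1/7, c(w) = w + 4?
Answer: 1656/7 ≈ 236.57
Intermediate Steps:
c(w) = 4 + w
D(g) = ⅐
D(c(0))*116 + 220 = (⅐)*116 + 220 = 116/7 + 220 = 1656/7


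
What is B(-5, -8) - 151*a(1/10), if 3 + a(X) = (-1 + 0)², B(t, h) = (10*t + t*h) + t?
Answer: 287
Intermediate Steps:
B(t, h) = 11*t + h*t (B(t, h) = (10*t + h*t) + t = 11*t + h*t)
a(X) = -2 (a(X) = -3 + (-1 + 0)² = -3 + (-1)² = -3 + 1 = -2)
B(-5, -8) - 151*a(1/10) = -5*(11 - 8) - 151*(-2) = -5*3 + 302 = -15 + 302 = 287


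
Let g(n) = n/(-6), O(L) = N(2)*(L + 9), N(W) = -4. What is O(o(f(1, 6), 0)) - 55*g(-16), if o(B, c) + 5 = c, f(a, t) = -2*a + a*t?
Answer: -488/3 ≈ -162.67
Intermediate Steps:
o(B, c) = -5 + c
O(L) = -36 - 4*L (O(L) = -4*(L + 9) = -4*(9 + L) = -36 - 4*L)
g(n) = -n/6 (g(n) = n*(-1/6) = -n/6)
O(o(f(1, 6), 0)) - 55*g(-16) = (-36 - 4*(-5 + 0)) - (-55)*(-16)/6 = (-36 - 4*(-5)) - 55*8/3 = (-36 + 20) - 440/3 = -16 - 440/3 = -488/3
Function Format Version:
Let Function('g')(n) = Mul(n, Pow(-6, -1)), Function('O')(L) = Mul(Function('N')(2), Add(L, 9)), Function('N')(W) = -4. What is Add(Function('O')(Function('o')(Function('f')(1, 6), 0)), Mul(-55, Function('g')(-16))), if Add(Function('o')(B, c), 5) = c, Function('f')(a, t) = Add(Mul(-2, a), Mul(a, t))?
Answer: Rational(-488, 3) ≈ -162.67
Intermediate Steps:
Function('o')(B, c) = Add(-5, c)
Function('O')(L) = Add(-36, Mul(-4, L)) (Function('O')(L) = Mul(-4, Add(L, 9)) = Mul(-4, Add(9, L)) = Add(-36, Mul(-4, L)))
Function('g')(n) = Mul(Rational(-1, 6), n) (Function('g')(n) = Mul(n, Rational(-1, 6)) = Mul(Rational(-1, 6), n))
Add(Function('O')(Function('o')(Function('f')(1, 6), 0)), Mul(-55, Function('g')(-16))) = Add(Add(-36, Mul(-4, Add(-5, 0))), Mul(-55, Mul(Rational(-1, 6), -16))) = Add(Add(-36, Mul(-4, -5)), Mul(-55, Rational(8, 3))) = Add(Add(-36, 20), Rational(-440, 3)) = Add(-16, Rational(-440, 3)) = Rational(-488, 3)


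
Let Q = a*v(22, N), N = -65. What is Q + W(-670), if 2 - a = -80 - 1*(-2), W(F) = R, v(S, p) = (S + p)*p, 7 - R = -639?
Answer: 224246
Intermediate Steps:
R = 646 (R = 7 - 1*(-639) = 7 + 639 = 646)
v(S, p) = p*(S + p)
W(F) = 646
a = 80 (a = 2 - (-80 - 1*(-2)) = 2 - (-80 + 2) = 2 - 1*(-78) = 2 + 78 = 80)
Q = 223600 (Q = 80*(-65*(22 - 65)) = 80*(-65*(-43)) = 80*2795 = 223600)
Q + W(-670) = 223600 + 646 = 224246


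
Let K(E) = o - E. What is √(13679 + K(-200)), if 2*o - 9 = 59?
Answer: √13913 ≈ 117.95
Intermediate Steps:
o = 34 (o = 9/2 + (½)*59 = 9/2 + 59/2 = 34)
K(E) = 34 - E
√(13679 + K(-200)) = √(13679 + (34 - 1*(-200))) = √(13679 + (34 + 200)) = √(13679 + 234) = √13913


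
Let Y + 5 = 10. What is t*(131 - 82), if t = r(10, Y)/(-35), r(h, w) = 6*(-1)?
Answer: 42/5 ≈ 8.4000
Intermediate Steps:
Y = 5 (Y = -5 + 10 = 5)
r(h, w) = -6
t = 6/35 (t = -6/(-35) = -6*(-1/35) = 6/35 ≈ 0.17143)
t*(131 - 82) = 6*(131 - 82)/35 = (6/35)*49 = 42/5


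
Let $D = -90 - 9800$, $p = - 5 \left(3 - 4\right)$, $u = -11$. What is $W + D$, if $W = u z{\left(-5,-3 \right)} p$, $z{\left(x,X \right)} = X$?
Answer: $-9725$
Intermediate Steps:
$p = 5$ ($p = \left(-5\right) \left(-1\right) = 5$)
$D = -9890$ ($D = -90 - 9800 = -9890$)
$W = 165$ ($W = \left(-11\right) \left(-3\right) 5 = 33 \cdot 5 = 165$)
$W + D = 165 - 9890 = -9725$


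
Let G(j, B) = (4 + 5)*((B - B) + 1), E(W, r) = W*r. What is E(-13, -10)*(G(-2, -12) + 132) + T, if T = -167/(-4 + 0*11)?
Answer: 73487/4 ≈ 18372.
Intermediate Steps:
T = 167/4 (T = -167/(-4 + 0) = -167/(-4) = -167*(-¼) = 167/4 ≈ 41.750)
G(j, B) = 9 (G(j, B) = 9*(0 + 1) = 9*1 = 9)
E(-13, -10)*(G(-2, -12) + 132) + T = (-13*(-10))*(9 + 132) + 167/4 = 130*141 + 167/4 = 18330 + 167/4 = 73487/4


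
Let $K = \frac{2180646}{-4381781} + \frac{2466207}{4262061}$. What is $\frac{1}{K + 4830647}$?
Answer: $\frac{6225139303547}{30071451005372305996} \approx 2.0701 \cdot 10^{-7}$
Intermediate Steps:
$K = \frac{504110901087}{6225139303547}$ ($K = 2180646 \left(- \frac{1}{4381781}\right) + 2466207 \cdot \frac{1}{4262061} = - \frac{2180646}{4381781} + \frac{822069}{1420687} = \frac{504110901087}{6225139303547} \approx 0.08098$)
$\frac{1}{K + 4830647} = \frac{1}{\frac{504110901087}{6225139303547} + 4830647} = \frac{1}{\frac{30071451005372305996}{6225139303547}} = \frac{6225139303547}{30071451005372305996}$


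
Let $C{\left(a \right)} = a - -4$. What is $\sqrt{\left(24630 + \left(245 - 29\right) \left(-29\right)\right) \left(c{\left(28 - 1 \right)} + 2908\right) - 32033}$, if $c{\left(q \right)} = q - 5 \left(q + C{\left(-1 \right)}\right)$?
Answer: $\sqrt{51117277} \approx 7149.6$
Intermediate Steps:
$C{\left(a \right)} = 4 + a$ ($C{\left(a \right)} = a + 4 = 4 + a$)
$c{\left(q \right)} = -15 - 4 q$ ($c{\left(q \right)} = q - 5 \left(q + \left(4 - 1\right)\right) = q - 5 \left(q + 3\right) = q - 5 \left(3 + q\right) = q - \left(15 + 5 q\right) = -15 - 4 q$)
$\sqrt{\left(24630 + \left(245 - 29\right) \left(-29\right)\right) \left(c{\left(28 - 1 \right)} + 2908\right) - 32033} = \sqrt{\left(24630 + \left(245 - 29\right) \left(-29\right)\right) \left(\left(-15 - 4 \left(28 - 1\right)\right) + 2908\right) - 32033} = \sqrt{\left(24630 + 216 \left(-29\right)\right) \left(\left(-15 - 108\right) + 2908\right) - 32033} = \sqrt{\left(24630 - 6264\right) \left(\left(-15 - 108\right) + 2908\right) - 32033} = \sqrt{18366 \left(-123 + 2908\right) - 32033} = \sqrt{18366 \cdot 2785 - 32033} = \sqrt{51149310 - 32033} = \sqrt{51117277}$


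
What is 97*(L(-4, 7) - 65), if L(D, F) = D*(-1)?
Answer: -5917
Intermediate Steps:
L(D, F) = -D
97*(L(-4, 7) - 65) = 97*(-1*(-4) - 65) = 97*(4 - 65) = 97*(-61) = -5917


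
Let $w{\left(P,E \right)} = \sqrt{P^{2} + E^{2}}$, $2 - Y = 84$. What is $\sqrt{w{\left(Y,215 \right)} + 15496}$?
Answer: $\sqrt{15496 + \sqrt{52949}} \approx 125.4$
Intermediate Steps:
$Y = -82$ ($Y = 2 - 84 = -82$)
$w{\left(P,E \right)} = \sqrt{E^{2} + P^{2}}$
$\sqrt{w{\left(Y,215 \right)} + 15496} = \sqrt{\sqrt{215^{2} + \left(-82\right)^{2}} + 15496} = \sqrt{\sqrt{46225 + 6724} + 15496} = \sqrt{\sqrt{52949} + 15496} = \sqrt{15496 + \sqrt{52949}}$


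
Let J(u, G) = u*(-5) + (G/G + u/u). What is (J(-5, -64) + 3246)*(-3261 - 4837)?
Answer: -26504754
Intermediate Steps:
J(u, G) = 2 - 5*u (J(u, G) = -5*u + (1 + 1) = -5*u + 2 = 2 - 5*u)
(J(-5, -64) + 3246)*(-3261 - 4837) = ((2 - 5*(-5)) + 3246)*(-3261 - 4837) = ((2 + 25) + 3246)*(-8098) = (27 + 3246)*(-8098) = 3273*(-8098) = -26504754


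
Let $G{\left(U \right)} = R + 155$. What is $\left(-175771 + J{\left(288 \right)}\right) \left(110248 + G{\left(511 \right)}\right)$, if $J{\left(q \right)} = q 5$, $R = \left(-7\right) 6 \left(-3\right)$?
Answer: $-19268631099$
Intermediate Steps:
$R = 126$ ($R = \left(-42\right) \left(-3\right) = 126$)
$J{\left(q \right)} = 5 q$
$G{\left(U \right)} = 281$ ($G{\left(U \right)} = 126 + 155 = 281$)
$\left(-175771 + J{\left(288 \right)}\right) \left(110248 + G{\left(511 \right)}\right) = \left(-175771 + 5 \cdot 288\right) \left(110248 + 281\right) = \left(-175771 + 1440\right) 110529 = \left(-174331\right) 110529 = -19268631099$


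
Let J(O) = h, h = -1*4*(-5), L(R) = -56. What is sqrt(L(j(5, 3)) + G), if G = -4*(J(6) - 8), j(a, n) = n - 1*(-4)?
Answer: 2*I*sqrt(26) ≈ 10.198*I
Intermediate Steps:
j(a, n) = 4 + n (j(a, n) = n + 4 = 4 + n)
h = 20 (h = -4*(-5) = 20)
J(O) = 20
G = -48 (G = -4*(20 - 8) = -4*12 = -48)
sqrt(L(j(5, 3)) + G) = sqrt(-56 - 48) = sqrt(-104) = 2*I*sqrt(26)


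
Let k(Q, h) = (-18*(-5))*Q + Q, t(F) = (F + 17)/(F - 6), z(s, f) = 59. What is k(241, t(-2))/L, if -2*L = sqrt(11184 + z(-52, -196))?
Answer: -43862*sqrt(11243)/11243 ≈ -413.66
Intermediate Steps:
t(F) = (17 + F)/(-6 + F)
k(Q, h) = 91*Q (k(Q, h) = 90*Q + Q = 91*Q)
L = -sqrt(11243)/2 (L = -sqrt(11184 + 59)/2 = -sqrt(11243)/2 ≈ -53.016)
k(241, t(-2))/L = (91*241)/((-sqrt(11243)/2)) = 21931*(-2*sqrt(11243)/11243) = -43862*sqrt(11243)/11243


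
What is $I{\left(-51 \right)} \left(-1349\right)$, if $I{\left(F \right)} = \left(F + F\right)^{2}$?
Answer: $-14034996$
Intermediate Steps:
$I{\left(F \right)} = 4 F^{2}$ ($I{\left(F \right)} = \left(2 F\right)^{2} = 4 F^{2}$)
$I{\left(-51 \right)} \left(-1349\right) = 4 \left(-51\right)^{2} \left(-1349\right) = 4 \cdot 2601 \left(-1349\right) = 10404 \left(-1349\right) = -14034996$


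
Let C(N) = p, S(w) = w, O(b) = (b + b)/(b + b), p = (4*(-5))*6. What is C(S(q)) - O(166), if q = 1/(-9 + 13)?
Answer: -121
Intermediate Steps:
q = ¼ (q = 1/4 = ¼ ≈ 0.25000)
p = -120 (p = -20*6 = -120)
O(b) = 1 (O(b) = (2*b)/((2*b)) = (2*b)*(1/(2*b)) = 1)
C(N) = -120
C(S(q)) - O(166) = -120 - 1*1 = -120 - 1 = -121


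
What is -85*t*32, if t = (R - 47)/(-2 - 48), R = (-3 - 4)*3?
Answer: -18496/5 ≈ -3699.2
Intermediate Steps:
R = -21 (R = -7*3 = -21)
t = 34/25 (t = (-21 - 47)/(-2 - 48) = -68/(-50) = -68*(-1/50) = 34/25 ≈ 1.3600)
-85*t*32 = -85*34/25*32 = -578/5*32 = -18496/5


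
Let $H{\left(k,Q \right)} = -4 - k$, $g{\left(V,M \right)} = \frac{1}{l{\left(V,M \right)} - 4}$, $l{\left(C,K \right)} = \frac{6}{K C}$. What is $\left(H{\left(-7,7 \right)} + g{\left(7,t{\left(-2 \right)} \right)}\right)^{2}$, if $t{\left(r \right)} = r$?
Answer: $\frac{7396}{961} \approx 7.6962$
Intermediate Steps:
$l{\left(C,K \right)} = \frac{6}{C K}$
$g{\left(V,M \right)} = \frac{1}{-4 + \frac{6}{M V}}$ ($g{\left(V,M \right)} = \frac{1}{\frac{6}{V M} - 4} = \frac{1}{\frac{6}{M V} - 4} = \frac{1}{-4 + \frac{6}{M V}}$)
$\left(H{\left(-7,7 \right)} + g{\left(7,t{\left(-2 \right)} \right)}\right)^{2} = \left(\left(-4 - -7\right) - \left(-2\right) 7 \frac{1}{-6 + 4 \left(-2\right) 7}\right)^{2} = \left(\left(-4 + 7\right) - \left(-2\right) 7 \frac{1}{-6 - 56}\right)^{2} = \left(3 - \left(-2\right) 7 \frac{1}{-62}\right)^{2} = \left(3 - \left(-2\right) 7 \left(- \frac{1}{62}\right)\right)^{2} = \left(3 - \frac{7}{31}\right)^{2} = \left(\frac{86}{31}\right)^{2} = \frac{7396}{961}$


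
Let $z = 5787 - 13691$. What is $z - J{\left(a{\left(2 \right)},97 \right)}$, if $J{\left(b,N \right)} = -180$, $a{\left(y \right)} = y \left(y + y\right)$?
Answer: $-7724$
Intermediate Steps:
$a{\left(y \right)} = 2 y^{2}$ ($a{\left(y \right)} = y 2 y = 2 y^{2}$)
$z = -7904$ ($z = 5787 - 13691 = -7904$)
$z - J{\left(a{\left(2 \right)},97 \right)} = -7904 - -180 = -7904 + 180 = -7724$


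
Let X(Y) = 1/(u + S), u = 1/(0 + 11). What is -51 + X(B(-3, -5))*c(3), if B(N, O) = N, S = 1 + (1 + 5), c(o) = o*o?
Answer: -1293/26 ≈ -49.731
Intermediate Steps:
u = 1/11 ≈ 0.090909
c(o) = o²
S = 7 (S = 1 + 6 = 7)
X(Y) = 11/78 (X(Y) = 1/(1/11 + 7) = 1/(78/11) = 11/78)
-51 + X(B(-3, -5))*c(3) = -51 + (11/78)*3² = -51 + (11/78)*9 = -51 + 33/26 = -1293/26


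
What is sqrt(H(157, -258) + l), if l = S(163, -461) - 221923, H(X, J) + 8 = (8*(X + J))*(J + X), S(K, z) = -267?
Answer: I*sqrt(140590) ≈ 374.95*I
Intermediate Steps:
H(X, J) = -8 + (J + X)*(8*J + 8*X) (H(X, J) = -8 + (8*(X + J))*(J + X) = -8 + (8*(J + X))*(J + X) = -8 + (8*J + 8*X)*(J + X) = -8 + (J + X)*(8*J + 8*X))
l = -222190 (l = -267 - 221923 = -222190)
sqrt(H(157, -258) + l) = sqrt((-8 + 8*(-258)**2 + 8*157**2 + 16*(-258)*157) - 222190) = sqrt((-8 + 8*66564 + 8*24649 - 648096) - 222190) = sqrt((-8 + 532512 + 197192 - 648096) - 222190) = sqrt(81600 - 222190) = sqrt(-140590) = I*sqrt(140590)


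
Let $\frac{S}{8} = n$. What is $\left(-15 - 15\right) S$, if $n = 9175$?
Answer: $-2202000$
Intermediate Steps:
$S = 73400$ ($S = 8 \cdot 9175 = 73400$)
$\left(-15 - 15\right) S = \left(-15 - 15\right) 73400 = \left(-30\right) 73400 = -2202000$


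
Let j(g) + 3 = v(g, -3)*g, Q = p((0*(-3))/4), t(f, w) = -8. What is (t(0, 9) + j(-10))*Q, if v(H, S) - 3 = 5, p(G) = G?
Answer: 0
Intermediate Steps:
v(H, S) = 8 (v(H, S) = 3 + 5 = 8)
Q = 0 (Q = (0*(-3))/4 = 0*(1/4) = 0)
j(g) = -3 + 8*g
(t(0, 9) + j(-10))*Q = (-8 + (-3 + 8*(-10)))*0 = (-8 + (-3 - 80))*0 = (-8 - 83)*0 = -91*0 = 0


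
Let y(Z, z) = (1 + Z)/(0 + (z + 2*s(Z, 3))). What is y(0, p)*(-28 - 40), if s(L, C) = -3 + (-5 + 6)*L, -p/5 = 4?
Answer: 34/13 ≈ 2.6154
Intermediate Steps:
p = -20 (p = -5*4 = -20)
s(L, C) = -3 + L (s(L, C) = -3 + 1*L = -3 + L)
y(Z, z) = (1 + Z)/(-6 + z + 2*Z) (y(Z, z) = (1 + Z)/(0 + (z + 2*(-3 + Z))) = (1 + Z)/(0 + (z + (-6 + 2*Z))) = (1 + Z)/(0 + (-6 + z + 2*Z)) = (1 + Z)/(-6 + z + 2*Z))
y(0, p)*(-28 - 40) = ((1 + 0)/(-6 - 20 + 2*0))*(-28 - 40) = (1/(-6 - 20 + 0))*(-68) = (1/(-26))*(-68) = -1/26*1*(-68) = -1/26*(-68) = 34/13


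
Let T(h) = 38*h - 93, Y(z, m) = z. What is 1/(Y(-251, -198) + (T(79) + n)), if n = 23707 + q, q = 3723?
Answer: 1/30088 ≈ 3.3236e-5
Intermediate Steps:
n = 27430 (n = 23707 + 3723 = 27430)
T(h) = -93 + 38*h
1/(Y(-251, -198) + (T(79) + n)) = 1/(-251 + ((-93 + 38*79) + 27430)) = 1/(-251 + ((-93 + 3002) + 27430)) = 1/(-251 + (2909 + 27430)) = 1/(-251 + 30339) = 1/30088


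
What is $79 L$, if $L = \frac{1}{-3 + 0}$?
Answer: $- \frac{79}{3} \approx -26.333$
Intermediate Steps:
$L = - \frac{1}{3}$ ($L = \frac{1}{-3} = - \frac{1}{3} \approx -0.33333$)
$79 L = 79 \left(- \frac{1}{3}\right) = - \frac{79}{3}$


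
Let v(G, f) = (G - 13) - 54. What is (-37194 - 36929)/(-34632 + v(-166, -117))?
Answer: 74123/34865 ≈ 2.1260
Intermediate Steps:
v(G, f) = -67 + G (v(G, f) = (-13 + G) - 54 = -67 + G)
(-37194 - 36929)/(-34632 + v(-166, -117)) = (-37194 - 36929)/(-34632 + (-67 - 166)) = -74123/(-34632 - 233) = -74123/(-34865) = -74123*(-1/34865) = 74123/34865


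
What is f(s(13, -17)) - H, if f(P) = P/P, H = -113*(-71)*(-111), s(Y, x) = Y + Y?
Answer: 890554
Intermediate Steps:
s(Y, x) = 2*Y
H = -890553 (H = 8023*(-111) = -890553)
f(P) = 1
f(s(13, -17)) - H = 1 - 1*(-890553) = 1 + 890553 = 890554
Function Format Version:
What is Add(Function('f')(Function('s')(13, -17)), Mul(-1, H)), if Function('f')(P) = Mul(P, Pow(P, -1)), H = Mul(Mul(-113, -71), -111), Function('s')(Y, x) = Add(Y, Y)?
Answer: 890554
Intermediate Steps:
Function('s')(Y, x) = Mul(2, Y)
H = -890553 (H = Mul(8023, -111) = -890553)
Function('f')(P) = 1
Add(Function('f')(Function('s')(13, -17)), Mul(-1, H)) = Add(1, Mul(-1, -890553)) = Add(1, 890553) = 890554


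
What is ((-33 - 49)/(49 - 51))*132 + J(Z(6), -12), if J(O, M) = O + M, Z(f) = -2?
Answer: 5398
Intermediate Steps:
J(O, M) = M + O
((-33 - 49)/(49 - 51))*132 + J(Z(6), -12) = ((-33 - 49)/(49 - 51))*132 + (-12 - 2) = -82/(-2)*132 - 14 = -82*(-½)*132 - 14 = 41*132 - 14 = 5412 - 14 = 5398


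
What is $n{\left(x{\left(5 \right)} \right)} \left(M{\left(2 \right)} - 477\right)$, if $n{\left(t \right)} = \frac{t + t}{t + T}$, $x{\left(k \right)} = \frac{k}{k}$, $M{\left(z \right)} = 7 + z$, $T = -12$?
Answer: $\frac{936}{11} \approx 85.091$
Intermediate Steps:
$x{\left(k \right)} = 1$
$n{\left(t \right)} = \frac{2 t}{-12 + t}$ ($n{\left(t \right)} = \frac{t + t}{t - 12} = \frac{2 t}{-12 + t}$)
$n{\left(x{\left(5 \right)} \right)} \left(M{\left(2 \right)} - 477\right) = 2 \cdot 1 \frac{1}{-12 + 1} \left(\left(7 + 2\right) - 477\right) = 2 \cdot 1 \frac{1}{-11} \left(9 - 477\right) = 2 \cdot 1 \left(- \frac{1}{11}\right) \left(-468\right) = \left(- \frac{2}{11}\right) \left(-468\right) = \frac{936}{11}$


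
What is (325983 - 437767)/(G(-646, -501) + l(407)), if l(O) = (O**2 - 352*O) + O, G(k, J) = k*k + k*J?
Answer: -55892/381877 ≈ -0.14636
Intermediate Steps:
G(k, J) = k**2 + J*k
l(O) = O**2 - 351*O
(325983 - 437767)/(G(-646, -501) + l(407)) = (325983 - 437767)/(-646*(-501 - 646) + 407*(-351 + 407)) = -111784/(-646*(-1147) + 407*56) = -111784/(740962 + 22792) = -111784/763754 = -111784*1/763754 = -55892/381877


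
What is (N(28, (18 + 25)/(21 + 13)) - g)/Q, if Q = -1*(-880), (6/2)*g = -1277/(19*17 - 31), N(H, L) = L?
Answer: 40543/13104960 ≈ 0.0030937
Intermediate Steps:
g = -1277/876 (g = (-1277/(19*17 - 31))/3 = (-1277/(323 - 31))/3 = (-1277/292)/3 = (-1277*1/292)/3 = (1/3)*(-1277/292) = -1277/876 ≈ -1.4578)
Q = 880
(N(28, (18 + 25)/(21 + 13)) - g)/Q = ((18 + 25)/(21 + 13) - 1*(-1277/876))/880 = (43/34 + 1277/876)*(1/880) = (40543/14892)*(1/880) = 40543/13104960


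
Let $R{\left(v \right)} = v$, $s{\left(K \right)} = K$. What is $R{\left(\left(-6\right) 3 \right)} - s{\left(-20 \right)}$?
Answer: $2$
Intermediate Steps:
$R{\left(\left(-6\right) 3 \right)} - s{\left(-20 \right)} = \left(-6\right) 3 - -20 = -18 + 20 = 2$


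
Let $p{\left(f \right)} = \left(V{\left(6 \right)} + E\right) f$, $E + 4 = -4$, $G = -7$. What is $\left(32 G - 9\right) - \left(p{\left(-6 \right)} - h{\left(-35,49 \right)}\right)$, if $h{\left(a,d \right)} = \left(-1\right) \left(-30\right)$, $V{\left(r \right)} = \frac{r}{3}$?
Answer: $-239$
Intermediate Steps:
$V{\left(r \right)} = \frac{r}{3}$ ($V{\left(r \right)} = r \frac{1}{3} = \frac{r}{3}$)
$h{\left(a,d \right)} = 30$
$E = -8$ ($E = -4 - 4 = -8$)
$p{\left(f \right)} = - 6 f$ ($p{\left(f \right)} = \left(\frac{1}{3} \cdot 6 - 8\right) f = \left(2 - 8\right) f = - 6 f$)
$\left(32 G - 9\right) - \left(p{\left(-6 \right)} - h{\left(-35,49 \right)}\right) = \left(32 \left(-7\right) - 9\right) - \left(\left(-6\right) \left(-6\right) - 30\right) = \left(-224 - 9\right) - \left(36 - 30\right) = -233 - 6 = -239$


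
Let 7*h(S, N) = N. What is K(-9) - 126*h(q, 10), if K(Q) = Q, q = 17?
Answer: -189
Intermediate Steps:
h(S, N) = N/7
K(-9) - 126*h(q, 10) = -9 - 18*10 = -9 - 126*10/7 = -9 - 180 = -189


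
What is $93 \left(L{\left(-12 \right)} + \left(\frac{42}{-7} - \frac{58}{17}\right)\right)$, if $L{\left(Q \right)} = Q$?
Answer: $- \frac{33852}{17} \approx -1991.3$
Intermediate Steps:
$93 \left(L{\left(-12 \right)} + \left(\frac{42}{-7} - \frac{58}{17}\right)\right) = 93 \left(-12 + \left(\frac{42}{-7} - \frac{58}{17}\right)\right) = 93 \left(-12 + \left(42 \left(- \frac{1}{7}\right) - \frac{58}{17}\right)\right) = 93 \left(-12 - \frac{160}{17}\right) = 93 \left(- \frac{364}{17}\right) = - \frac{33852}{17}$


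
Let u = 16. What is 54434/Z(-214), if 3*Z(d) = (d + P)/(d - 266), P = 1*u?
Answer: 4354720/11 ≈ 3.9588e+5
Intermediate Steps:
P = 16 (P = 1*16 = 16)
Z(d) = (16 + d)/(3*(-266 + d)) (Z(d) = ((d + 16)/(d - 266))/3 = ((16 + d)/(-266 + d))/3 = (16 + d)/(3*(-266 + d)))
54434/Z(-214) = 54434/(((16 - 214)/(3*(-266 - 214)))) = 54434/(((⅓)*(-198)/(-480))) = 54434/(((⅓)*(-1/480)*(-198))) = 54434/(11/80) = 54434*(80/11) = 4354720/11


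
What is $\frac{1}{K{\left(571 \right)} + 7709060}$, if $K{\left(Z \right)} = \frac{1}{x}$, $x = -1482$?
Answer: $\frac{1482}{11424826919} \approx 1.2972 \cdot 10^{-7}$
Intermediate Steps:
$K{\left(Z \right)} = - \frac{1}{1482}$ ($K{\left(Z \right)} = \frac{1}{-1482} = - \frac{1}{1482}$)
$\frac{1}{K{\left(571 \right)} + 7709060} = \frac{1}{- \frac{1}{1482} + 7709060} = \frac{1}{\frac{11424826919}{1482}} = \frac{1482}{11424826919}$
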